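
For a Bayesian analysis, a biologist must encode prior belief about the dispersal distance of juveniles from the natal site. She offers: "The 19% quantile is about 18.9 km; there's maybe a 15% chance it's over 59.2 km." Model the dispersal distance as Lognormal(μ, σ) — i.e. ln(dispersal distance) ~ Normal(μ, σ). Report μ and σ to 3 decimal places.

μ ≈ 3.463, σ ≈ 0.596

If T ~ Lognormal(μ,σ) then ln T ~ Normal(μ,σ), so the p-quantile of ln T is μ + z_p·σ.
ln(18.9) = 2.939 and ln(59.2) = 4.081; z_{0.19} = -0.8779, z_{0.85} = 1.036.
σ = (4.081 − 2.939)/(1.036 − (-0.8779)) = 0.596.
μ = 2.939 − (-0.8779)·0.596 = 3.463.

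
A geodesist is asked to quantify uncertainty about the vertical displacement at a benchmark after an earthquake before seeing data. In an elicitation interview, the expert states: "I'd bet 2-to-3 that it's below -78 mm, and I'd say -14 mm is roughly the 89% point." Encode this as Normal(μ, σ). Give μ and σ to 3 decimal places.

For Normal(μ,σ), the p-quantile is μ + z_p·σ. Here z_{0.4} = -0.2533, z_{0.89} = 1.227.
So -78 = μ − 0.2533σ and -14 = μ + 1.227σ.
Subtracting: σ = (-14 − -78)/(1.227 − (-0.2533)) = 43.247.
Then μ = -78 − (-0.2533)·43.247 = -67.044.

μ = -67.044, σ = 43.247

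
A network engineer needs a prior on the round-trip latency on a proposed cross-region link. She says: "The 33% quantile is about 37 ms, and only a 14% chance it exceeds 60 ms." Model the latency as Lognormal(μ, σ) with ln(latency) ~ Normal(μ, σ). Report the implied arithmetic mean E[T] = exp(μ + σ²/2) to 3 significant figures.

E[T] ≈ 44.8 ms

If T ~ Lognormal(μ,σ) then ln T ~ Normal(μ,σ), so the p-quantile of ln T is μ + z_p·σ.
ln(37) = 3.611 and ln(60) = 4.094; z_{0.33} = -0.4399, z_{0.86} = 1.08.
σ = (4.094 − 3.611)/(1.08 − (-0.4399)) = 0.318.
μ = 3.611 − (-0.4399)·0.318 = 3.751.
E[T] = exp(μ + σ²/2) = exp(3.751 + 0.0506) = 44.8 ms.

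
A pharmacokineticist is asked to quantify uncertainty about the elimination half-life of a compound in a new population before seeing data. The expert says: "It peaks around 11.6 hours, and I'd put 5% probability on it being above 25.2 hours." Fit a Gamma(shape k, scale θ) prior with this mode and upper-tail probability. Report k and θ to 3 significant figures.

Gamma(k,θ) with k>1 has mode (k−1)θ, so θ = 11.6/(k−1).
Need P(X < 25.2) = 0.95 with θ tied to k this way. Start at k = 2, θ = 11.6: P(X<25.2) ≈ 0.639.
Too low — raise k to concentrate. Iterating converges to k ≈ 5.58.
Then θ = 11.6/(5.58−1) ≈ 2.54.

k ≈ 5.58, θ ≈ 2.54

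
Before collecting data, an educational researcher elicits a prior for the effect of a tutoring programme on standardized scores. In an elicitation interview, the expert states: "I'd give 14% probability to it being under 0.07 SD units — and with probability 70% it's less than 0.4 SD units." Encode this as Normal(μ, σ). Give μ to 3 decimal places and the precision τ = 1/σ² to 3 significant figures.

The p-quantile of Normal(μ,σ) is μ + z_p·σ, with z_{0.14} = -1.08 and z_{0.7} = 0.5244.
Eliminate σ: μ = (z₂·x₁ − z₁·x₂)/(z₂ − z₁) = (0.5244·0.07 − (-1.08)·0.4)/1.605 = 0.292.
Then σ = (x₂ − x₁)/(z₂ − z₁) = (0.4 − 0.07)/1.605 = 0.206.
Precision τ = 1/σ² = 1/0.2056² = 23.6.

μ = 0.292, τ = 23.6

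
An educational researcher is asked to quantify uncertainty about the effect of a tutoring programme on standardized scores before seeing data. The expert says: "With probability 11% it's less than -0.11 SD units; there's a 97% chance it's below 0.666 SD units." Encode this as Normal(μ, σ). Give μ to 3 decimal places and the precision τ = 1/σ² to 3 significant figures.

μ = 0.196, τ = 16

The p-quantile of Normal(μ,σ) is μ + z_p·σ, with z_{0.11} = -1.227 and z_{0.97} = 1.881.
Eliminate σ: μ = (z₂·x₁ − z₁·x₂)/(z₂ − z₁) = (1.881·-0.11 − (-1.227)·0.666)/3.107 = 0.196.
Then σ = (x₂ − x₁)/(z₂ − z₁) = (0.666 − -0.11)/3.107 = 0.250.
Precision τ = 1/σ² = 1/0.2497² = 16.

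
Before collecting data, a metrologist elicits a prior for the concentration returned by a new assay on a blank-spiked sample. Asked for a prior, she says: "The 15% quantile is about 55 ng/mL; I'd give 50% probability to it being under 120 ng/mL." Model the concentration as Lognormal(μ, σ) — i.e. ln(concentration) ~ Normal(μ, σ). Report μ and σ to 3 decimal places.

If T ~ Lognormal(μ,σ) then ln T ~ Normal(μ,σ), so the p-quantile of ln T is μ + z_p·σ.
ln(55) = 4.007 and ln(120) = 4.787; z_{0.15} = -1.036, z_{0.5} = 0.
σ = (4.787 − 4.007)/(0 − (-1.036)) = 0.753.
μ = 4.007 − (-1.036)·0.753 = 4.787.

μ ≈ 4.787, σ ≈ 0.753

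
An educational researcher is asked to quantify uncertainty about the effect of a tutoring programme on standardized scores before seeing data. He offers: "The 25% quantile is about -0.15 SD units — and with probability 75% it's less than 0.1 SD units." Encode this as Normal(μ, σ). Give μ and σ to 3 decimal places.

μ = -0.025, σ = 0.185

The p-quantile of Normal(μ,σ) is μ + z_p·σ, with z_{0.25} = -0.6745 and z_{0.75} = 0.6745.
Eliminate σ: μ = (z₂·x₁ − z₁·x₂)/(z₂ − z₁) = (0.6745·-0.15 − (-0.6745)·0.1)/1.349 = -0.025.
Then σ = (x₂ − x₁)/(z₂ − z₁) = (0.1 − -0.15)/1.349 = 0.185.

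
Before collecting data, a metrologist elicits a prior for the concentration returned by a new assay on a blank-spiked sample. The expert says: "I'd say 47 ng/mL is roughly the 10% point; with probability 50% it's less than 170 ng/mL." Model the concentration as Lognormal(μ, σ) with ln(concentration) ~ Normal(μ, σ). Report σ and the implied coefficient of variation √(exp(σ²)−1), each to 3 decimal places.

If T ~ Lognormal(μ,σ) then ln T ~ Normal(μ,σ), so the p-quantile of ln T is μ + z_p·σ.
ln(47) = 3.85 and ln(170) = 5.136; z_{0.1} = -1.282, z_{0.5} = 0.
σ = (5.136 − 3.85)/(0 − (-1.282)) = 1.003.
μ = 3.85 − (-1.282)·1.003 = 5.136.
CV = √(exp(σ²)−1) = √(exp(1.0064)−1) = 1.317.

σ ≈ 1.003, CV ≈ 1.317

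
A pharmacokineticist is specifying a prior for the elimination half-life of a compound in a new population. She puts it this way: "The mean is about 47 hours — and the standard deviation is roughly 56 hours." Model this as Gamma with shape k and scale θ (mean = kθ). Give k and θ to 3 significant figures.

k ≈ 0.704, θ ≈ 66.7

For Gamma(k, scale θ): mean = kθ, variance = kθ², so CV = 1/√k.
CV = SD/mean = 56/47 = 1.191, hence k = 1/CV² = 0.704.
Then θ = mean/k = 47/0.704 = 66.7.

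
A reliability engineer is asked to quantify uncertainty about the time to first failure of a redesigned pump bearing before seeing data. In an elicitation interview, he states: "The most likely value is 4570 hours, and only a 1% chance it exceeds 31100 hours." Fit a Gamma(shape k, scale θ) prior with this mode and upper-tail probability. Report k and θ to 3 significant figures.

k ≈ 1.97, θ ≈ 4730

Gamma(k,θ) with k>1 has mode (k−1)θ, so θ = 4570/(k−1).
Need P(X < 31100) = 0.99 with θ tied to k this way. Start at k = 2, θ = 4570: P(X<31100) ≈ 0.991.
Too high — lower k to spread out. Iterating converges to k ≈ 1.97.
Then θ = 4570/(1.97−1) ≈ 4730.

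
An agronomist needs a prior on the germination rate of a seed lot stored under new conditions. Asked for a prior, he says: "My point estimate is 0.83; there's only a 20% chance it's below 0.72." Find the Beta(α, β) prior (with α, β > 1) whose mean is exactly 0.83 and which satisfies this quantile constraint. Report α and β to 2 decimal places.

With mean 0.83 fixed, write α = 0.83s, β = 0.17s where s = α+β.
Need P(θ < 0.72) = 0.2 under Beta(0.83s, 0.17s). Normal approximation: (q−m)/√(m(1−m)/s) ≈ z_{0.2} = -0.842, so s ≈ 0.83·0.17·(-0.842)²/(0.72−0.83)² = 8.3.
At s = 8.3: P(θ<0.72) ≈ 0.179. Adjusting to match 0.2 gives s ≈ 6.00.
So α = 0.83·6.00 ≈ 4.98, β = 0.17·6.00 ≈ 1.02.

α ≈ 4.98, β ≈ 1.02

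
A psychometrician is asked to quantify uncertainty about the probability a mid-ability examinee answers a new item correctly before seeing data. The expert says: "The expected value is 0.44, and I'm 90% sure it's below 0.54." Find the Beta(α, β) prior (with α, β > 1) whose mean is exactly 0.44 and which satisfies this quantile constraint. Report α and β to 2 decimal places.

α ≈ 17.89, β ≈ 22.77

With mean 0.44 fixed, write α = 0.44s, β = 0.56s where s = α+β.
Need P(θ < 0.54) = 0.9 under Beta(0.44s, 0.56s). Normal approximation: (q−m)/√(m(1−m)/s) ≈ z_{0.9} = 1.28, so s ≈ 0.44·0.56·(1.28)²/(0.54−0.44)² = 40.5.
At s = 40.5: P(θ<0.54) ≈ 0.899. Adjusting to match 0.9 gives s ≈ 40.65.
So α = 0.44·40.65 ≈ 17.89, β = 0.56·40.65 ≈ 22.77.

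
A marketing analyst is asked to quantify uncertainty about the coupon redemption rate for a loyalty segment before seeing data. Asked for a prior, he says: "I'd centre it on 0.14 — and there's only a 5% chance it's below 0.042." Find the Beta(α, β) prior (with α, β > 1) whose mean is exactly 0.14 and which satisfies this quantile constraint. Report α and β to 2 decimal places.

α ≈ 3.07, β ≈ 18.83

With mean 0.14 fixed, write α = 0.14s, β = 0.86s where s = α+β.
Need P(θ < 0.042) = 0.05 under Beta(0.14s, 0.86s). Normal approximation: (q−m)/√(m(1−m)/s) ≈ z_{0.05} = -1.64, so s ≈ 0.14·0.86·(-1.64)²/(0.042−0.14)² = 33.9.
At s = 33.9: P(θ<0.042) ≈ 0.017. Adjusting to match 0.05 gives s ≈ 21.89.
So α = 0.14·21.89 ≈ 3.07, β = 0.86·21.89 ≈ 18.83.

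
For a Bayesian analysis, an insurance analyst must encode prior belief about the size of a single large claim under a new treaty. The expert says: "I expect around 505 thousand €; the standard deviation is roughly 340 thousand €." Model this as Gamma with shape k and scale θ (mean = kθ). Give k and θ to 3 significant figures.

For Gamma(k, scale θ): mean = kθ, variance = kθ², so CV = 1/√k.
CV = SD/mean = 340/505 = 0.6733, hence k = 1/CV² = 2.21.
Then θ = mean/k = 505/2.21 = 229.

k ≈ 2.21, θ ≈ 229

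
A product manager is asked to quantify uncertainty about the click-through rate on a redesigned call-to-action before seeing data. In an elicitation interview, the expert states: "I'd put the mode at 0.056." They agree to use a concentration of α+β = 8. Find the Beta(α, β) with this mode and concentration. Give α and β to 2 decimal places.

For α,β > 1 the Beta mode is (α−1)/(α+β−2). With α+β = 8, the mode is (α−1)/6.
Set (α−1)/6 = 0.056 → α = 1 + 0.056·6 = 1.34.
β = 8 − α = 6.66.

α = 1.34, β = 6.66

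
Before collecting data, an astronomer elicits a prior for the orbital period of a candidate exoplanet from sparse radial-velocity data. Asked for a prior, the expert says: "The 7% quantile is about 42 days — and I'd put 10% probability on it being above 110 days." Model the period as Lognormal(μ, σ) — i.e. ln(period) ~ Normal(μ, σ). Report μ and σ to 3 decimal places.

μ ≈ 4.253, σ ≈ 0.349

If T ~ Lognormal(μ,σ) then ln T ~ Normal(μ,σ), so the p-quantile of ln T is μ + z_p·σ.
ln(42) = 3.738 and ln(110) = 4.7; z_{0.07} = -1.476, z_{0.9} = 1.282.
σ = (4.7 − 3.738)/(1.282 − (-1.476)) = 0.349.
μ = 3.738 − (-1.476)·0.349 = 4.253.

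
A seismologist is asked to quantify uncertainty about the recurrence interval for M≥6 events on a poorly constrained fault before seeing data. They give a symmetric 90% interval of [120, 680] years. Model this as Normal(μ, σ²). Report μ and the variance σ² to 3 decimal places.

A symmetric 90% interval runs μ ± z·σ with z = 1.645.
Half-width = 280, so σ = 280/1.645 = 170.2279 and σ² = 28977.542.
μ is the interval midpoint, 400.000.

μ = 400.000, σ² = 28977.542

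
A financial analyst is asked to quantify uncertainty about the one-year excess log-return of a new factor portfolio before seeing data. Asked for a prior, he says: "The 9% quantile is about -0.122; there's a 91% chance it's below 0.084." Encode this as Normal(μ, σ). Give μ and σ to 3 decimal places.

The p-quantile of Normal(μ,σ) is μ + z_p·σ, with z_{0.09} = -1.341 and z_{0.91} = 1.341.
Eliminate σ: μ = (z₂·x₁ − z₁·x₂)/(z₂ − z₁) = (1.341·-0.122 − (-1.341)·0.084)/2.682 = -0.019.
Then σ = (x₂ − x₁)/(z₂ − z₁) = (0.084 − -0.122)/2.682 = 0.077.

μ = -0.019, σ = 0.077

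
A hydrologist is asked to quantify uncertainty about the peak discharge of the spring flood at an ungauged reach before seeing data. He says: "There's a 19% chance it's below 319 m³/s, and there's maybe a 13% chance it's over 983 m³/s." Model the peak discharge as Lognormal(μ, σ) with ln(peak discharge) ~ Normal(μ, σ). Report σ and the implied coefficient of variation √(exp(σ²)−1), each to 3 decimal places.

If T ~ Lognormal(μ,σ) then ln T ~ Normal(μ,σ), so the p-quantile of ln T is μ + z_p·σ.
ln(319) = 5.765 and ln(983) = 6.891; z_{0.19} = -0.8779, z_{0.87} = 1.126.
σ = (6.891 − 5.765)/(1.126 − (-0.8779)) = 0.562.
μ = 5.765 − (-0.8779)·0.562 = 6.258.
CV = √(exp(σ²)−1) = √(exp(0.3153)−1) = 0.609.

σ ≈ 0.562, CV ≈ 0.609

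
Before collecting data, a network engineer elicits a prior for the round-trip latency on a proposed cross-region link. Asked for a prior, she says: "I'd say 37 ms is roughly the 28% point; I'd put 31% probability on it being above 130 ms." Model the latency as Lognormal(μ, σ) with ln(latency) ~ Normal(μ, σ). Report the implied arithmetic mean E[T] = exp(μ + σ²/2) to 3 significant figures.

E[T] ≈ 144 ms

If T ~ Lognormal(μ,σ) then ln T ~ Normal(μ,σ), so the p-quantile of ln T is μ + z_p·σ.
ln(37) = 3.611 and ln(130) = 4.868; z_{0.28} = -0.5828, z_{0.69} = 0.4959.
σ = (4.868 − 3.611)/(0.4959 − (-0.5828)) = 1.165.
μ = 3.611 − (-0.5828)·1.165 = 4.290.
E[T] = exp(μ + σ²/2) = exp(4.290 + 0.6785) = 144 ms.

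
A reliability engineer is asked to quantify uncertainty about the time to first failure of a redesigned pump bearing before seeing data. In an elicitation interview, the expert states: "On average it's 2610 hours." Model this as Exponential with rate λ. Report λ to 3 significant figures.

λ ≈ 0.000383

Exponential mean = 1/λ, so λ = 1/2610.0 = 0.000383.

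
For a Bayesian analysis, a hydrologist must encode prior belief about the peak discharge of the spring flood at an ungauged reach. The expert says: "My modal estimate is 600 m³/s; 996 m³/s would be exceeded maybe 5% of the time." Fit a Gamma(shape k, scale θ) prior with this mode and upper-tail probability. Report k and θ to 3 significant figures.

k ≈ 11.9, θ ≈ 55.2

Gamma(k,θ) with k>1 has mode (k−1)θ, so θ = 600/(k−1).
Need P(X < 996) = 0.95 with θ tied to k this way. Start at k = 2, θ = 600: P(X<996) ≈ 0.494.
Too low — raise k to concentrate. Iterating converges to k ≈ 11.9.
Then θ = 600/(11.9−1) ≈ 55.2.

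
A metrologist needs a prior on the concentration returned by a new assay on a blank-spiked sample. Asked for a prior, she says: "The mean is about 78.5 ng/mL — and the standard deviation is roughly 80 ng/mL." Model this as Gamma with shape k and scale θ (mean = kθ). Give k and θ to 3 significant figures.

For Gamma(k, scale θ): mean = kθ, variance = kθ², so CV = 1/√k.
CV = SD/mean = 80/78.5 = 1.019, hence k = 1/CV² = 0.963.
Then θ = mean/k = 78.5/0.963 = 81.5.

k ≈ 0.963, θ ≈ 81.5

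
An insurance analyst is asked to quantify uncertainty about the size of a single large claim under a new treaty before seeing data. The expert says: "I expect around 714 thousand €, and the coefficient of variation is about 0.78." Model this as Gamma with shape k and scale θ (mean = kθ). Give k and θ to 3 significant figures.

k ≈ 1.64, θ ≈ 434

For Gamma(k, scale θ): mean = kθ, variance = kθ², so CV = 1/√k.
CV = 0.78, hence k = 1/CV² = 1.64.
Then θ = mean/k = 714/1.64 = 434.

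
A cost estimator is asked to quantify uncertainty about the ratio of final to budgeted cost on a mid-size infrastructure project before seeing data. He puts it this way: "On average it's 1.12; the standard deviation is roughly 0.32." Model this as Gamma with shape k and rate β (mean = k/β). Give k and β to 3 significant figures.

For Gamma(k, rate β): mean = k/β, variance = k/β², so CV = 1/√k.
CV = SD/mean = 0.32/1.12 = 0.2857, hence k = 1/CV² = 12.3.
Then β = k/mean = 12.3/1.12 = 10.9.

k ≈ 12.3, β ≈ 10.9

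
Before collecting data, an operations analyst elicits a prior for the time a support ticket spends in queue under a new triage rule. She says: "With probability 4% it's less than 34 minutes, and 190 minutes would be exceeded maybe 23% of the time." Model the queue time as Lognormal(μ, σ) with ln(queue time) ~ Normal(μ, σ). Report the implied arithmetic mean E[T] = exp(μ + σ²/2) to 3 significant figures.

E[T] ≈ 145 minutes

If T ~ Lognormal(μ,σ) then ln T ~ Normal(μ,σ), so the p-quantile of ln T is μ + z_p·σ.
ln(34) = 3.526 and ln(190) = 5.247; z_{0.04} = -1.751, z_{0.77} = 0.7388.
σ = (5.247 − 3.526)/(0.7388 − (-1.751)) = 0.691.
μ = 3.526 − (-1.751)·0.691 = 4.736.
E[T] = exp(μ + σ²/2) = exp(4.736 + 0.2389) = 145 minutes.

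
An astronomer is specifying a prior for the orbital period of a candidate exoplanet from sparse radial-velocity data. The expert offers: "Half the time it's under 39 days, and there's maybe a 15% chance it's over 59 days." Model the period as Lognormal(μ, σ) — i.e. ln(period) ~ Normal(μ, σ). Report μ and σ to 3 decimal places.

μ ≈ 3.664, σ ≈ 0.399

If T ~ Lognormal(μ,σ) then ln T ~ Normal(μ,σ), so the p-quantile of ln T is μ + z_p·σ.
ln(39) = 3.664 and ln(59) = 4.078; z_{0.5} = 0, z_{0.85} = 1.036.
σ = (4.078 − 3.664)/(1.036 − (0)) = 0.399.
μ = 3.664 − (0)·0.399 = 3.664.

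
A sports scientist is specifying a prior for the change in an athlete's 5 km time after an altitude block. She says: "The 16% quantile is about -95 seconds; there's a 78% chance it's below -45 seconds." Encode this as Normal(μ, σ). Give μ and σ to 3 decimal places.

μ = -66.855, σ = 28.302

For Normal(μ,σ), the p-quantile is μ + z_p·σ. Here z_{0.16} = -0.9945, z_{0.78} = 0.7722.
So -95 = μ − 0.9945σ and -45 = μ + 0.7722σ.
Subtracting: σ = (-45 − -95)/(0.7722 − (-0.9945)) = 28.302.
Then μ = -95 − (-0.9945)·28.302 = -66.855.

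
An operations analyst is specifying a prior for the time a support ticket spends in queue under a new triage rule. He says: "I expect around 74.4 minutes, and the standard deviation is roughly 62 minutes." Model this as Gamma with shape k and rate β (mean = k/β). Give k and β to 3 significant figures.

For Gamma(k, rate β): mean = k/β, variance = k/β², so CV = 1/√k.
CV = SD/mean = 62/74.4 = 0.8333, hence k = 1/CV² = 1.44.
Then β = k/mean = 1.44/74.4 = 0.0194.

k ≈ 1.44, β ≈ 0.0194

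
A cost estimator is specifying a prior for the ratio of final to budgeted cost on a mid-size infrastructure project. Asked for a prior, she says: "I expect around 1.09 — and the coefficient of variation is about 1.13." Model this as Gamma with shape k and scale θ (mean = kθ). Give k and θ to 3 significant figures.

k ≈ 0.783, θ ≈ 1.39

For Gamma(k, scale θ): mean = kθ, variance = kθ², so CV = 1/√k.
CV = 1.13, hence k = 1/CV² = 0.783.
Then θ = mean/k = 1.09/0.783 = 1.39.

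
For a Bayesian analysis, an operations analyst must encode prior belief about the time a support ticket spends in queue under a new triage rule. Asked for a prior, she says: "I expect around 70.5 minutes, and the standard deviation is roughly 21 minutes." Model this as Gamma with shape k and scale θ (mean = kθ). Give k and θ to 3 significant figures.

For Gamma(k, scale θ): mean = kθ, variance = kθ², so CV = 1/√k.
CV = SD/mean = 21/70.5 = 0.2979, hence k = 1/CV² = 11.3.
Then θ = mean/k = 70.5/11.3 = 6.26.

k ≈ 11.3, θ ≈ 6.26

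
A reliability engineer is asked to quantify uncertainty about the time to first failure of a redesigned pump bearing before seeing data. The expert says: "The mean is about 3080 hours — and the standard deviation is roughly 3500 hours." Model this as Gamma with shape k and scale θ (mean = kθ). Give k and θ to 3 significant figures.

For Gamma(k, scale θ): mean = kθ, variance = kθ², so CV = 1/√k.
CV = SD/mean = 3500/3080 = 1.136, hence k = 1/CV² = 0.774.
Then θ = mean/k = 3080/0.774 = 3980.

k ≈ 0.774, θ ≈ 3980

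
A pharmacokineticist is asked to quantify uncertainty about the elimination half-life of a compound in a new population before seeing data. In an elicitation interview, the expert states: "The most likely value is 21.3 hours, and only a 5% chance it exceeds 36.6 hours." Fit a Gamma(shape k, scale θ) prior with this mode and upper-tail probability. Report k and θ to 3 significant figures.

Gamma(k,θ) with k>1 has mode (k−1)θ, so θ = 21.3/(k−1).
Need P(X < 36.6) = 0.95 with θ tied to k this way. Start at k = 2, θ = 21.3: P(X<36.6) ≈ 0.512.
Too low — raise k to concentrate. Iterating converges to k ≈ 10.5.
Then θ = 21.3/(10.5−1) ≈ 2.24.

k ≈ 10.5, θ ≈ 2.24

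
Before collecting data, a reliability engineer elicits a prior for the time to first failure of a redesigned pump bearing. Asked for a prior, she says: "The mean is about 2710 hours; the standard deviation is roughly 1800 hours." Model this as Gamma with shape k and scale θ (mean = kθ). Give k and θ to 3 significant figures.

k ≈ 2.27, θ ≈ 1200

For Gamma(k, scale θ): mean = kθ, variance = kθ², so CV = 1/√k.
CV = SD/mean = 1800/2710 = 0.6642, hence k = 1/CV² = 2.27.
Then θ = mean/k = 2710/2.27 = 1200.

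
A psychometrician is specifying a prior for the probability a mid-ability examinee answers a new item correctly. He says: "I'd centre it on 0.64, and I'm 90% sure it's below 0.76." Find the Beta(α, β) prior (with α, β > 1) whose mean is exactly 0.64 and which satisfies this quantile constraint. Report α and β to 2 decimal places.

With mean 0.64 fixed, write α = 0.64s, β = 0.36s where s = α+β.
Need P(θ < 0.76) = 0.9 under Beta(0.64s, 0.36s). Normal approximation: (q−m)/√(m(1−m)/s) ≈ z_{0.9} = 1.28, so s ≈ 0.64·0.36·(1.28)²/(0.76−0.64)² = 26.3.
At s = 26.3: P(θ<0.76) ≈ 0.907. Adjusting to match 0.9 gives s ≈ 24.75.
So α = 0.64·24.75 ≈ 15.84, β = 0.36·24.75 ≈ 8.91.

α ≈ 15.84, β ≈ 8.91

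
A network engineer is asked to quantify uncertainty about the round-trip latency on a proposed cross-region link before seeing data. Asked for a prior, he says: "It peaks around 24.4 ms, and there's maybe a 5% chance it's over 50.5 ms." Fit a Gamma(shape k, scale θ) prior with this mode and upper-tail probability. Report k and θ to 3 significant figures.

Gamma(k,θ) with k>1 has mode (k−1)θ, so θ = 24.4/(k−1).
Need P(X < 50.5) = 0.95 with θ tied to k this way. Start at k = 2, θ = 24.4: P(X<50.5) ≈ 0.613.
Too low — raise k to concentrate. Iterating converges to k ≈ 6.23.
Then θ = 24.4/(6.23−1) ≈ 4.67.

k ≈ 6.23, θ ≈ 4.67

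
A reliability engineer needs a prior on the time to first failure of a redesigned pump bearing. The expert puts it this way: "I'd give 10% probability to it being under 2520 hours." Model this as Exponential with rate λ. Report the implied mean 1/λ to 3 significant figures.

P(T < 2520.0) = 1 − e^(−λ·2520.0) = 0.1, so λ = −ln(1−0.1)/2520.0 = −ln(0.9)/2520.0 = 4.18e-05.
Mean = 1/λ = 23900 hours.

mean ≈ 23900 hours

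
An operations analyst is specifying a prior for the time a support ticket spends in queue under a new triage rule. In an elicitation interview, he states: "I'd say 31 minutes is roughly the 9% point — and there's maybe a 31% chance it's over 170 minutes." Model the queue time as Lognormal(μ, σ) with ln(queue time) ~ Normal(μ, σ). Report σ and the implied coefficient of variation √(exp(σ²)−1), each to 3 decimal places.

σ ≈ 0.927, CV ≈ 1.166

If T ~ Lognormal(μ,σ) then ln T ~ Normal(μ,σ), so the p-quantile of ln T is μ + z_p·σ.
ln(31) = 3.434 and ln(170) = 5.136; z_{0.09} = -1.341, z_{0.69} = 0.4959.
σ = (5.136 − 3.434)/(0.4959 − (-1.341)) = 0.927.
μ = 3.434 − (-1.341)·0.927 = 4.676.
CV = √(exp(σ²)−1) = √(exp(0.8586)−1) = 1.166.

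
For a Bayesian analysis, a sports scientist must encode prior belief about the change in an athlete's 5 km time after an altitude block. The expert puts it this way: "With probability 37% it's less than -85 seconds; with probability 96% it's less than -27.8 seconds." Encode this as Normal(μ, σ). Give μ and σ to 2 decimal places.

For Normal(μ,σ), the p-quantile is μ + z_p·σ. Here z_{0.37} = -0.3319, z_{0.96} = 1.751.
So -85 = μ − 0.3319σ and -27.8 = μ + 1.751σ.
Subtracting: σ = (-27.8 − -85)/(1.751 − (-0.3319)) = 27.47.
Then μ = -85 − (-0.3319)·27.47 = -75.89.

μ = -75.89, σ = 27.47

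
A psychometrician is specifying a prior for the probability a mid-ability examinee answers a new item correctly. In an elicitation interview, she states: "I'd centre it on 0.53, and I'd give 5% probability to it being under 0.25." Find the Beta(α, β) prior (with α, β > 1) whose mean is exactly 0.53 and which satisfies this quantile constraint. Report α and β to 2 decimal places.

α ≈ 4.19, β ≈ 3.72

With mean 0.53 fixed, write α = 0.53s, β = 0.47s where s = α+β.
Need P(θ < 0.25) = 0.05 under Beta(0.53s, 0.47s). Normal approximation: (q−m)/√(m(1−m)/s) ≈ z_{0.05} = -1.64, so s ≈ 0.53·0.47·(-1.64)²/(0.25−0.53)² = 8.6.
At s = 8.6: P(θ<0.25) ≈ 0.043. Adjusting to match 0.05 gives s ≈ 7.91.
So α = 0.53·7.91 ≈ 4.19, β = 0.47·7.91 ≈ 3.72.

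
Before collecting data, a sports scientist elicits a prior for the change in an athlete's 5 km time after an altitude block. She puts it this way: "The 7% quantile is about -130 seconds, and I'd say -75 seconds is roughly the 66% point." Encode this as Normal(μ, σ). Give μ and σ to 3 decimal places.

The p-quantile of Normal(μ,σ) is μ + z_p·σ, with z_{0.07} = -1.476 and z_{0.66} = 0.4125.
Eliminate σ: μ = (z₂·x₁ − z₁·x₂)/(z₂ − z₁) = (0.4125·-130 − (-1.476)·-75)/1.888 = -87.014.
Then σ = (x₂ − x₁)/(z₂ − z₁) = (-75 − -130)/1.888 = 29.127.

μ = -87.014, σ = 29.127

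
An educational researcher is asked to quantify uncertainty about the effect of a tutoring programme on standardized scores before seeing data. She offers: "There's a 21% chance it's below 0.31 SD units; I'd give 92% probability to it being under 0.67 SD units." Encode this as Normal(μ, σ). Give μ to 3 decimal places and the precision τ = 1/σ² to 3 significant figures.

μ = 0.441, τ = 37.7

For Normal(μ,σ), the p-quantile is μ + z_p·σ. Here z_{0.21} = -0.8064, z_{0.92} = 1.405.
So 0.31 = μ − 0.8064σ and 0.67 = μ + 1.405σ.
Subtracting: σ = (0.67 − 0.31)/(1.405 − (-0.8064)) = 0.163.
Then μ = 0.31 − (-0.8064)·0.163 = 0.441.
Precision τ = 1/σ² = 1/0.1628² = 37.7.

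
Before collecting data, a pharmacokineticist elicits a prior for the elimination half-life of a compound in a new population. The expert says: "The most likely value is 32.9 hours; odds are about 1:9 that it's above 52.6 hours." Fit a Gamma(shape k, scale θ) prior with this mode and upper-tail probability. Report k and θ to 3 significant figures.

k ≈ 9.53, θ ≈ 3.86

Gamma(k,θ) with k>1 has mode (k−1)θ, so θ = 32.9/(k−1).
Need P(X < 52.6) = 0.9 with θ tied to k this way. Start at k = 2, θ = 32.9: P(X<52.6) ≈ 0.475.
Too low — raise k to concentrate. Iterating converges to k ≈ 9.53.
Then θ = 32.9/(9.53−1) ≈ 3.86.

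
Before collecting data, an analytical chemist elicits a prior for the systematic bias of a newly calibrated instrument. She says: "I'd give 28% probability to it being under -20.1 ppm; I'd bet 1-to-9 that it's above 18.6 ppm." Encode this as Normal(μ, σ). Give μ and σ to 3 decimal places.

μ = -8.002, σ = 20.757

For Normal(μ,σ), the p-quantile is μ + z_p·σ. Here z_{0.28} = -0.5828, z_{0.9} = 1.282.
So -20.1 = μ − 0.5828σ and 18.6 = μ + 1.282σ.
Subtracting: σ = (18.6 − -20.1)/(1.282 − (-0.5828)) = 20.757.
Then μ = -20.1 − (-0.5828)·20.757 = -8.002.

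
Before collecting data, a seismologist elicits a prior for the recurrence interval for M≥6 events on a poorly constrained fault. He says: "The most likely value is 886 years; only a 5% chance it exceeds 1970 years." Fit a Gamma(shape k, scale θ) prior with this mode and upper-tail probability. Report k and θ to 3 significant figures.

k ≈ 5.3, θ ≈ 206

Gamma(k,θ) with k>1 has mode (k−1)θ, so θ = 886/(k−1).
Need P(X < 1970) = 0.95 with θ tied to k this way. Start at k = 2, θ = 886: P(X<1970) ≈ 0.651.
Too low — raise k to concentrate. Iterating converges to k ≈ 5.3.
Then θ = 886/(5.3−1) ≈ 206.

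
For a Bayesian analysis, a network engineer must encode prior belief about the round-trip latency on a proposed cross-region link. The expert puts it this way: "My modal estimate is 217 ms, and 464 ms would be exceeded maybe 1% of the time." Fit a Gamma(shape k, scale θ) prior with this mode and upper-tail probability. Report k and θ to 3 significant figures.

k ≈ 9.39, θ ≈ 25.8

Gamma(k,θ) with k>1 has mode (k−1)θ, so θ = 217/(k−1).
Need P(X < 464) = 0.99 with θ tied to k this way. Start at k = 2, θ = 217: P(X<464) ≈ 0.630.
Too low — raise k to concentrate. Iterating converges to k ≈ 9.39.
Then θ = 217/(9.39−1) ≈ 25.8.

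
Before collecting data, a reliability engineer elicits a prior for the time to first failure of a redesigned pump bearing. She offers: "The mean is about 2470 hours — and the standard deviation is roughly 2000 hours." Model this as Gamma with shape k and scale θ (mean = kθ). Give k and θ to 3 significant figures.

For Gamma(k, scale θ): mean = kθ, variance = kθ², so CV = 1/√k.
CV = SD/mean = 2000/2470 = 0.8097, hence k = 1/CV² = 1.53.
Then θ = mean/k = 2470/1.53 = 1620.

k ≈ 1.53, θ ≈ 1620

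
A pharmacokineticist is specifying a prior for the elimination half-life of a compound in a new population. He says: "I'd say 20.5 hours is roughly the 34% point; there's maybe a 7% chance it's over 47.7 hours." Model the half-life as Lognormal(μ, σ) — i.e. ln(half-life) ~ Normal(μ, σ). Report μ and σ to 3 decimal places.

If T ~ Lognormal(μ,σ) then ln T ~ Normal(μ,σ), so the p-quantile of ln T is μ + z_p·σ.
ln(20.5) = 3.02 and ln(47.7) = 3.865; z_{0.34} = -0.4125, z_{0.93} = 1.476.
σ = (3.865 − 3.02)/(1.476 − (-0.4125)) = 0.447.
μ = 3.02 − (-0.4125)·0.447 = 3.205.

μ ≈ 3.205, σ ≈ 0.447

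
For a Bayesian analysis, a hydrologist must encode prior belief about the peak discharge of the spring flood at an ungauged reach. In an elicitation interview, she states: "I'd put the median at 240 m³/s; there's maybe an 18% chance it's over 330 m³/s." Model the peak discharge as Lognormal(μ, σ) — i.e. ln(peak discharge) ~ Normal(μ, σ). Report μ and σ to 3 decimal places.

If T ~ Lognormal(μ,σ) then ln T ~ Normal(μ,σ), so the p-quantile of ln T is μ + z_p·σ.
ln(240) = 5.481 and ln(330) = 5.799; z_{0.5} = 0, z_{0.82} = 0.9154.
σ = (5.799 − 5.481)/(0.9154 − (0)) = 0.348.
μ = 5.481 − (0)·0.348 = 5.481.

μ ≈ 5.481, σ ≈ 0.348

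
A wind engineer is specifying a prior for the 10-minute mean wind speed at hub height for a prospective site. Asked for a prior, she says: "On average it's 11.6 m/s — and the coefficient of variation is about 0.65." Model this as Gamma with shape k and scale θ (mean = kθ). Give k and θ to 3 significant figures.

k ≈ 2.37, θ ≈ 4.9

For Gamma(k, scale θ): mean = kθ, variance = kθ², so CV = 1/√k.
CV = 0.65, hence k = 1/CV² = 2.37.
Then θ = mean/k = 11.6/2.37 = 4.9.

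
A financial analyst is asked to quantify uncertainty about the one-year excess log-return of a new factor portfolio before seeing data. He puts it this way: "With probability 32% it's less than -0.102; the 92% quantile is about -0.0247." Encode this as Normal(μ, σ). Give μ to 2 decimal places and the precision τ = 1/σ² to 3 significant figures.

μ = -0.08, τ = 587

For Normal(μ,σ), the p-quantile is μ + z_p·σ. Here z_{0.32} = -0.4677, z_{0.92} = 1.405.
So -0.102 = μ − 0.4677σ and -0.0247 = μ + 1.405σ.
Subtracting: σ = (-0.0247 − -0.102)/(1.405 − (-0.4677)) = 0.04.
Then μ = -0.102 − (-0.4677)·0.04 = -0.08.
Precision τ = 1/σ² = 1/0.04128² = 587.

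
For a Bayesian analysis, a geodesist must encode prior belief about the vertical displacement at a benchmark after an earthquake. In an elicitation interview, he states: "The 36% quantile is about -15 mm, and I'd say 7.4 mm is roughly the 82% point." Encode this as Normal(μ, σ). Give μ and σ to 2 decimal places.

μ = -8.70, σ = 17.58

For Normal(μ,σ), the p-quantile is μ + z_p·σ. Here z_{0.36} = -0.3585, z_{0.82} = 0.9154.
So -15 = μ − 0.3585σ and 7.4 = μ + 0.9154σ.
Subtracting: σ = (7.4 − -15)/(0.9154 − (-0.3585)) = 17.58.
Then μ = -15 − (-0.3585)·17.58 = -8.70.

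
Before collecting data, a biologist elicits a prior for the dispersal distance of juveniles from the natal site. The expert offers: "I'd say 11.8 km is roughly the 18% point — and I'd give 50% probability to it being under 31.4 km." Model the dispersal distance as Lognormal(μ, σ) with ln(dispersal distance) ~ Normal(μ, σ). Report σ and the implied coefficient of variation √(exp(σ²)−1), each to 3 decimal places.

σ ≈ 1.069, CV ≈ 1.462

If T ~ Lognormal(μ,σ) then ln T ~ Normal(μ,σ), so the p-quantile of ln T is μ + z_p·σ.
ln(11.8) = 2.468 and ln(31.4) = 3.447; z_{0.18} = -0.9154, z_{0.5} = 0.
σ = (3.447 − 2.468)/(0 − (-0.9154)) = 1.069.
μ = 2.468 − (-0.9154)·1.069 = 3.447.
CV = √(exp(σ²)−1) = √(exp(1.1432)−1) = 1.462.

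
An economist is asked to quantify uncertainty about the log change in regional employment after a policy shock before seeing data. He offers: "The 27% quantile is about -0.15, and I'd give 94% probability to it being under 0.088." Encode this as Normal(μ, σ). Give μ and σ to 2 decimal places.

μ = -0.08, σ = 0.11

For Normal(μ,σ), the p-quantile is μ + z_p·σ. Here z_{0.27} = -0.6128, z_{0.94} = 1.555.
So -0.15 = μ − 0.6128σ and 0.088 = μ + 1.555σ.
Subtracting: σ = (0.088 − -0.15)/(1.555 − (-0.6128)) = 0.11.
Then μ = -0.15 − (-0.6128)·0.11 = -0.08.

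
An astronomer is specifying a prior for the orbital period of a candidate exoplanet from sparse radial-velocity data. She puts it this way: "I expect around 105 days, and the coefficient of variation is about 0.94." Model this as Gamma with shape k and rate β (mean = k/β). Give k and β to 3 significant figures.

k ≈ 1.13, β ≈ 0.0108

For Gamma(k, rate β): mean = k/β, variance = k/β², so CV = 1/√k.
CV = 0.94, hence k = 1/CV² = 1.13.
Then β = k/mean = 1.13/105 = 0.0108.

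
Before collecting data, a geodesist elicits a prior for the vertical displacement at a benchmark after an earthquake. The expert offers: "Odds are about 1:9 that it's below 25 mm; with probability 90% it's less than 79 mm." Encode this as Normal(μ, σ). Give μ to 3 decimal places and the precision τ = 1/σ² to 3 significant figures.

For Normal(μ,σ), the p-quantile is μ + z_p·σ. Here z_{0.1} = -1.282, z_{0.9} = 1.282.
So 25 = μ − 1.282σ and 79 = μ + 1.282σ.
Subtracting: σ = (79 − 25)/(1.282 − (-1.282)) = 21.068.
Then μ = 25 − (-1.282)·21.068 = 52.000.
Precision τ = 1/σ² = 1/21.07² = 0.00225.

μ = 52.000, τ = 0.00225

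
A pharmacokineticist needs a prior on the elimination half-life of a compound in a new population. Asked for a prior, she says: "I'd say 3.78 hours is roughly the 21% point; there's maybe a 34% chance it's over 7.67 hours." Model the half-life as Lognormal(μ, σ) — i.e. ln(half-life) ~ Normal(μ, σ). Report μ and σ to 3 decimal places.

μ ≈ 1.798, σ ≈ 0.581

If T ~ Lognormal(μ,σ) then ln T ~ Normal(μ,σ), so the p-quantile of ln T is μ + z_p·σ.
ln(3.78) = 1.33 and ln(7.67) = 2.037; z_{0.21} = -0.8064, z_{0.66} = 0.4125.
σ = (2.037 − 1.33)/(0.4125 − (-0.8064)) = 0.581.
μ = 1.33 − (-0.8064)·0.581 = 1.798.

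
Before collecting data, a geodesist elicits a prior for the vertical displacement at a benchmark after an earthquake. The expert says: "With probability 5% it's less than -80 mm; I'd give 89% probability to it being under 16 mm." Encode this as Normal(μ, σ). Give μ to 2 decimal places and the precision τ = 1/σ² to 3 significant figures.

The p-quantile of Normal(μ,σ) is μ + z_p·σ, with z_{0.05} = -1.645 and z_{0.89} = 1.227.
Eliminate σ: μ = (z₂·x₁ − z₁·x₂)/(z₂ − z₁) = (1.227·-80 − (-1.645)·16)/2.871 = -25.01.
Then σ = (x₂ − x₁)/(z₂ − z₁) = (16 − -80)/2.871 = 33.43.
Precision τ = 1/σ² = 1/33.43² = 0.000895.

μ = -25.01, τ = 0.000895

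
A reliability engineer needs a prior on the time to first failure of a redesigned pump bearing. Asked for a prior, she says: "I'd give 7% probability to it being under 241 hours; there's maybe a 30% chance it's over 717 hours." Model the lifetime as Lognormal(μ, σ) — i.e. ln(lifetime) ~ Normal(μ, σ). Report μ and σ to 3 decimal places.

μ ≈ 6.289, σ ≈ 0.545

If T ~ Lognormal(μ,σ) then ln T ~ Normal(μ,σ), so the p-quantile of ln T is μ + z_p·σ.
ln(241) = 5.485 and ln(717) = 6.575; z_{0.07} = -1.476, z_{0.7} = 0.5244.
σ = (6.575 − 5.485)/(0.5244 − (-1.476)) = 0.545.
μ = 5.485 − (-1.476)·0.545 = 6.289.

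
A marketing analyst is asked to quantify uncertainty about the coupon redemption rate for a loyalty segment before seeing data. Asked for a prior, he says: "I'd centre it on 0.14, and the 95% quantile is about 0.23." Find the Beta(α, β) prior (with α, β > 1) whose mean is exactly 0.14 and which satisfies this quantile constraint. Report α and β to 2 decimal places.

α ≈ 6.63, β ≈ 40.73

With mean 0.14 fixed, write α = 0.14s, β = 0.86s where s = α+β.
Need P(θ < 0.23) = 0.95 under Beta(0.14s, 0.86s). Normal approximation: (q−m)/√(m(1−m)/s) ≈ z_{0.95} = 1.64, so s ≈ 0.14·0.86·(1.64)²/(0.23−0.14)² = 40.2.
At s = 40.2: P(θ<0.23) ≈ 0.937. Adjusting to match 0.95 gives s ≈ 47.36.
So α = 0.14·47.36 ≈ 6.63, β = 0.86·47.36 ≈ 40.73.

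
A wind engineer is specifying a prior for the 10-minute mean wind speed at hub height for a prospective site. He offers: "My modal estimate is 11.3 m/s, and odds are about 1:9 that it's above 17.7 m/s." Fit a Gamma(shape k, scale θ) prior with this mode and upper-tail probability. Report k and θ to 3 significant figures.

k ≈ 10.3, θ ≈ 1.22

Gamma(k,θ) with k>1 has mode (k−1)θ, so θ = 11.3/(k−1).
Need P(X < 17.7) = 0.9 with θ tied to k this way. Start at k = 2, θ = 11.3: P(X<17.7) ≈ 0.464.
Too low — raise k to concentrate. Iterating converges to k ≈ 10.3.
Then θ = 11.3/(10.3−1) ≈ 1.22.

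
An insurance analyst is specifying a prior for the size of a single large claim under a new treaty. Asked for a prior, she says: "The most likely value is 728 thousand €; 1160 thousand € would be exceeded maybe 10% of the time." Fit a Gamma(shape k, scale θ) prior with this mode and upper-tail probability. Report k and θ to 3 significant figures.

k ≈ 9.65, θ ≈ 84.2

Gamma(k,θ) with k>1 has mode (k−1)θ, so θ = 728/(k−1).
Need P(X < 1160) = 0.9 with θ tied to k this way. Start at k = 2, θ = 728: P(X<1160) ≈ 0.473.
Too low — raise k to concentrate. Iterating converges to k ≈ 9.65.
Then θ = 728/(9.65−1) ≈ 84.2.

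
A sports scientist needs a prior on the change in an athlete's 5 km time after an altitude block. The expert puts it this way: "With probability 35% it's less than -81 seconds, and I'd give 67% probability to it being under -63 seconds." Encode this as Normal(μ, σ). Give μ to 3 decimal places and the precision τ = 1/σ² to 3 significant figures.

μ = -72.595, τ = 0.0021

The p-quantile of Normal(μ,σ) is μ + z_p·σ, with z_{0.35} = -0.3853 and z_{0.67} = 0.4399.
Eliminate σ: μ = (z₂·x₁ − z₁·x₂)/(z₂ − z₁) = (0.4399·-81 − (-0.3853)·-63)/0.8252 = -72.595.
Then σ = (x₂ − x₁)/(z₂ − z₁) = (-63 − -81)/0.8252 = 21.812.
Precision τ = 1/σ² = 1/21.81² = 0.0021.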